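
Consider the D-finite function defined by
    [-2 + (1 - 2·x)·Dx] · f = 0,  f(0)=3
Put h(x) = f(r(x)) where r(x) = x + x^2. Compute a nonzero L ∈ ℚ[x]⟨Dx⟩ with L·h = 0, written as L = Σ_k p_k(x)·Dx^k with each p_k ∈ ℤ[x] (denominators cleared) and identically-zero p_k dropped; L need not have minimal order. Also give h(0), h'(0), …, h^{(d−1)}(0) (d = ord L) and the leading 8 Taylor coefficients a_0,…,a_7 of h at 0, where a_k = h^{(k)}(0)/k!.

f: a_k = 3, 6, 12, 24, 48, 96, 192, 384, …
f∘r: x↦r, Dx↦Dx/r' in L_f ⇒ L₀.
L = (2 + 4·x) + (-1 + 2·x + 2·x^2)·Dx  (order 1).
h: a_k = 3, 6, 18, 48, 132, 360, 984, 2688, …
ICs: h(0) = 3.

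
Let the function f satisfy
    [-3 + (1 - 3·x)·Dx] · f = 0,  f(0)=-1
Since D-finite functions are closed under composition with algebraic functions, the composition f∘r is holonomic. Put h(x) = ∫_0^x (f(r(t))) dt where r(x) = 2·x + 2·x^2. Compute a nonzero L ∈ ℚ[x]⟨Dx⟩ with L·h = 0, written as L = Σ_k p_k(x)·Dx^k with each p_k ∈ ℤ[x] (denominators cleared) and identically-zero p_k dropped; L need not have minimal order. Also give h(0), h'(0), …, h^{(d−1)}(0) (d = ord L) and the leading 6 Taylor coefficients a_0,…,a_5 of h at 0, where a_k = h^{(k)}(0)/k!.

L = (6 + 12·x)·Dx + (-1 + 6·x + 6·x^2)·Dx^2  (order 2).
h: a_k = 0, -1, -3, -14, -72, -396, …
ICs: h(0) = 0, h′(0) = -1.

f: a_k = -1, -3, -9, -27, -81, -243, …
Substitute x→r, Dx→(1/r')Dx; clear ⇒ L₀.
Integrate: L := L₀·Dx.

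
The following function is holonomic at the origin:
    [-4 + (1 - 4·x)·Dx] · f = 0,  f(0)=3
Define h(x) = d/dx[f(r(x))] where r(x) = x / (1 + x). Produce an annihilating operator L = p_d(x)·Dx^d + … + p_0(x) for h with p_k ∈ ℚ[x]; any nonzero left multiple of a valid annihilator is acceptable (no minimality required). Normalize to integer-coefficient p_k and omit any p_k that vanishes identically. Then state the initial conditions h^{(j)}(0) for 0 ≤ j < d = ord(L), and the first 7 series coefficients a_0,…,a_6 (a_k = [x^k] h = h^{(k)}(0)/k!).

L = 6 + (-1 + 3·x)·Dx  (order 1).
h: a_k = 12, 72, 324, 1296, 4860, 17496, 61236, …
ICs: h(0) = 12.

f: a_k = 3, 12, 48, 192, 768, 3072, 12288, …
Change of var in L_f (x↦r) gives L₀.
h₀' ⇒ L via d/dx closure of L₀.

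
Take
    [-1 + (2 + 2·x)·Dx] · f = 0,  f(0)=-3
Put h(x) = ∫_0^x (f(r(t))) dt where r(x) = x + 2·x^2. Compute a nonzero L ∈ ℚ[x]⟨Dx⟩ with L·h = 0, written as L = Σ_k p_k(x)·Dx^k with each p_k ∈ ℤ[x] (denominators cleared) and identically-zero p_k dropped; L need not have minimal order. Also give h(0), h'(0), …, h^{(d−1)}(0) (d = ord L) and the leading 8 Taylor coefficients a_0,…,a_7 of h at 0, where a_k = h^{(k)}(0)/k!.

f: a_k = -3, -3/2, 3/8, -3/16, 15/128, -21/256, 63/1024, -99/2048, …
Substitute x→r, Dx→(1/r')Dx; clear ⇒ L₀.
h=∫₀ˣh₀: take L = L₀·Dx.
L = (-1 - 4·x)·Dx + (2 + 2·x + 4·x^2)·Dx^2  (order 2).
h: a_k = 0, -3, -3/4, -7/8, 21/64, 63/640, -119/512, 81/1024, …
ICs: h(0) = 0, h′(0) = -3.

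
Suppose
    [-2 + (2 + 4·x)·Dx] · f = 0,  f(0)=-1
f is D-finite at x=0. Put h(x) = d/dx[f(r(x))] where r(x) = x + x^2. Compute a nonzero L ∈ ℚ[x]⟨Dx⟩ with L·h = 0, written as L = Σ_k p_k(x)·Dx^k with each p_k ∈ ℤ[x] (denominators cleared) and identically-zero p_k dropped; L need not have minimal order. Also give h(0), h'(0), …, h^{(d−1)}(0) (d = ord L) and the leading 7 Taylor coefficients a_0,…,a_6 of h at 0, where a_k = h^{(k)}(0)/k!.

f: a_k = -1, -1, 1/2, -1/2, 5/8, -7/8, 21/16, …
Substitute x→r, Dx→(1/r')Dx; clear ⇒ L₀.
h=h₀': d/dx-closure on L₀ ⇒ L.
L = 1 + (-1 - 4·x - 6·x^2 - 4·x^3)·Dx  (order 1).
h: a_k = -1, -1, 3/2, -3/2, 5/8, 9/8, -49/16, …
ICs: h(0) = -1.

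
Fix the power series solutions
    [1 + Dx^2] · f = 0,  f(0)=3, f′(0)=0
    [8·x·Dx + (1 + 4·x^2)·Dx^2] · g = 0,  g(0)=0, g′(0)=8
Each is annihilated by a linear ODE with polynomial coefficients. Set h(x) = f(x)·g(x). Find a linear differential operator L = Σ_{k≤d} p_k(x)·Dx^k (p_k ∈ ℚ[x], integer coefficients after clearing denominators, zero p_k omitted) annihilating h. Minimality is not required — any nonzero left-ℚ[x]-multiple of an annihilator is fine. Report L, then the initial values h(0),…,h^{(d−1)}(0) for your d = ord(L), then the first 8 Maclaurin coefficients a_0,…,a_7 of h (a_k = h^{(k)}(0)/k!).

f: a_k = 3, 0, -3/2, 0, 1/8, 0, -1/240, 0, …
g: a_k = 0, 8, 0, -32/3, 0, 128/5, 0, -512/7, …
L₀ := L_f ⊗_s L_g (sym. prod.), ord ≤ 4.
L = (85 + 944·x^2 + 416·x^4 + 256·x^6 + 256·x^8) + (144·x + 704·x^3 + 768·x^5 + 1024·x^7)·Dx + (90 + 992·x^2 + 576·x^4 + 512·x^6 + 512·x^8)·Dx^2 + (144·x + 704·x^3 + 768·x^5 + 1024·x^7)·Dx^3 + (5 + 48·x^2 + 160·x^4 + 256·x^6 + 256·x^8)·Dx^4  (order 4).
h: a_k = 0, 24, 0, -44, 0, 469/5, 0, -54431/210, …
ICs: h(0) = 0, h′(0) = 24, h′′(0) = 0, h′′′(0) = -264.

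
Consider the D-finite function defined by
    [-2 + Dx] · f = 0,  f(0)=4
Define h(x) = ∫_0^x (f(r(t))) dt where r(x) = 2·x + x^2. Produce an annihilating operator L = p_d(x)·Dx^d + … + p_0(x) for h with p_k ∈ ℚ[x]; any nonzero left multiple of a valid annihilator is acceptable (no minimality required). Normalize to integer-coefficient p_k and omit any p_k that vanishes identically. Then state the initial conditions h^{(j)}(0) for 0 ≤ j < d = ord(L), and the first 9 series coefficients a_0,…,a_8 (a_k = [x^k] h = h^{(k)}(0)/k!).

f: a_k = 4, 8, 8, 16/3, 8/3, 16/15, 16/45, 32/315, 8/315, …
Change of var in L_f (x↦r) gives L₀.
∫: right-multiply L₀ by Dx.
L = (-4 - 4·x)·Dx + Dx^2  (order 2).
h: a_k = 0, 4, 8, 40/3, 56/3, 344/15, 1136/45, 7984/315, 1480/63, …
ICs: h(0) = 0, h′(0) = 4.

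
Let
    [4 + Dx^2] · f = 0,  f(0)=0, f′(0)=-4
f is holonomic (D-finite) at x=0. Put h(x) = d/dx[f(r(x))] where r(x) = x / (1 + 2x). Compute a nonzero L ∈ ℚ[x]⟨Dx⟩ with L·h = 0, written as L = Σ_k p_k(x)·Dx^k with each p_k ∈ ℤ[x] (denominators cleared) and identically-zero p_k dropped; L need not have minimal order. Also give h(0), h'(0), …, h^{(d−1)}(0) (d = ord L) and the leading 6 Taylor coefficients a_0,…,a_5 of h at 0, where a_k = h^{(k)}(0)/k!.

L = (28 + 96·x + 96·x^2) + (12 + 72·x + 144·x^2 + 96·x^3)·Dx + (1 + 8·x + 24·x^2 + 32·x^3 + 16·x^4)·Dx^2  (order 2).
h: a_k = -4, 16, -40, 64, -8/3, -480, …
ICs: h(0) = -4, h′(0) = 16.

f: a_k = 0, -4, 0, 8/3, 0, -8/15, …
Substitute x→r, Dx→(1/r')Dx; clear ⇒ L₀.
h₀' ⇒ L via d/dx closure of L₀.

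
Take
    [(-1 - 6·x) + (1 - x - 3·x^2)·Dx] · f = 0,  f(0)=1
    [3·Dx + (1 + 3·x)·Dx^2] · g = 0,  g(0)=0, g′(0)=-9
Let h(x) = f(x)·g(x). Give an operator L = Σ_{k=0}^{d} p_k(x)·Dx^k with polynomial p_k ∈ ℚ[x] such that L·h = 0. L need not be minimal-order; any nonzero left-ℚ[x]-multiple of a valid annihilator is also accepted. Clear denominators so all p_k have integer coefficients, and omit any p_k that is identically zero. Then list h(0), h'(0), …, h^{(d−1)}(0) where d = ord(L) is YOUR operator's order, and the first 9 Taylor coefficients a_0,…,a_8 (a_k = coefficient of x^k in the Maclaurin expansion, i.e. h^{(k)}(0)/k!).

f: a_k = 1, 1, 4, 7, 19, 40, 97, 217, 508, …
g: a_k = 0, -9, 27/2, -27, 243/4, -729/5, 729/2, -6561/7, 19683/8, …
Product ⇒ symmetric product L₀, ord ≤ 2.
L = (9 + 36·x) + (-1 + 21·x + 45·x^2)·Dx + (-1 - 2·x + 6·x^2 + 9·x^3)·Dx^2  (order 2).
h: a_k = 0, -9, 9/2, -99/2, 99/4, -5391/20, 846/5, -220743/140, 389547/280, …
ICs: h(0) = 0, h′(0) = -9.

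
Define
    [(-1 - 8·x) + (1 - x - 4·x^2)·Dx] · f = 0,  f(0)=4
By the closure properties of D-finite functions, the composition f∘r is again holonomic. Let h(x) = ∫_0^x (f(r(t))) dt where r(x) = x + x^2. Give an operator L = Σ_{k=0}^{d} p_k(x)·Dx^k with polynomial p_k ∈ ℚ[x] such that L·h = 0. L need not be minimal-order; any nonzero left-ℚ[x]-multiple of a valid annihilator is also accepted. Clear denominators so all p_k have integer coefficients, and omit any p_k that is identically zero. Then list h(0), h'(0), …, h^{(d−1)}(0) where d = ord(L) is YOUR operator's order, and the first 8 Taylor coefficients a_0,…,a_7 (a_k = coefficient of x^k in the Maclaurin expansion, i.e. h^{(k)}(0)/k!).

L = (1 + 10·x + 24·x^2 + 16·x^3)·Dx + (-1 + x + 5·x^2 + 8·x^3 + 4·x^4)·Dx^2  (order 2).
h: a_k = 0, 4, 2, 8, 19, 244/5, 416/3, 2756/7, …
ICs: h(0) = 0, h′(0) = 4.

f: a_k = 4, 4, 20, 36, 116, 260, 724, 1764, …
Substitute x→r, Dx→(1/r')Dx; clear ⇒ L₀.
Integrate: L := L₀·Dx.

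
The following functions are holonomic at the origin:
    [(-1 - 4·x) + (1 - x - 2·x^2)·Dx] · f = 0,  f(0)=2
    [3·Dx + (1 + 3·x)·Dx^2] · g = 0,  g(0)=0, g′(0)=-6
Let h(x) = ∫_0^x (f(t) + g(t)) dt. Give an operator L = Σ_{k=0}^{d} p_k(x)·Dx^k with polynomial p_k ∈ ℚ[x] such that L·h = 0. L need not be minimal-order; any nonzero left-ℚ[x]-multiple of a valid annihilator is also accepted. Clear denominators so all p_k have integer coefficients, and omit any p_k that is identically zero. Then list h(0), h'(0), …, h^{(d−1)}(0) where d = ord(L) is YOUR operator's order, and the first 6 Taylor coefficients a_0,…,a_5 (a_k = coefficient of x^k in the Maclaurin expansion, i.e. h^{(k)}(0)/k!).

L = (66 + 270·x + 576·x^2 + 336·x^3 + 288·x^4)·Dx^2 + (4 + 96·x + 492·x^2 + 832·x^3 + 696·x^4 + 480·x^5)·Dx^3 + (-3 - 19·x - 25·x^2 + 39·x^3 + 116·x^4 + 164·x^5 + 96·x^6)·Dx^4  (order 4).
h: a_k = 0, 2, -2, 5, -2, 25/2, …
ICs: h(0) = 0, h′(0) = 2, h′′(0) = -4, h′′′(0) = 30.

f: a_k = 2, 2, 6, 10, 22, 42, …
g: a_k = 0, -6, 9, -18, 81/2, -486/5, …
Weyl lclm of L_f,L_g ⇒ L₀ (ord ≤ 3).
Integrate: L := L₀·Dx.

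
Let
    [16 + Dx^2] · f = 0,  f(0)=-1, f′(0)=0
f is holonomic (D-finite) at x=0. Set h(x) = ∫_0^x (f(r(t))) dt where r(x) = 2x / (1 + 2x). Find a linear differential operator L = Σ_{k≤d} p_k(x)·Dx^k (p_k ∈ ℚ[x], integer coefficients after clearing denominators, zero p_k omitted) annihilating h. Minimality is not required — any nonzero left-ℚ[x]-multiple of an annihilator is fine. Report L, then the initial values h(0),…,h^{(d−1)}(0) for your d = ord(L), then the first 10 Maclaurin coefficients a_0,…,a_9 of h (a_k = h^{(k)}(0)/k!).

f: a_k = -1, 0, 8, 0, -32/3, 0, 256/45, 0, -512/315, 0, …
f∘r: x↦r, Dx↦Dx/r' in L_f ⇒ L₀.
∫: right-multiply L₀ by Dx.
L = 64·Dx + (4 + 24·x + 48·x^2 + 32·x^3)·Dx^2 + (1 + 8·x + 24·x^2 + 32·x^3 + 16·x^4)·Dx^3  (order 3).
h: a_k = 0, -1, 0, 32/3, -32, 128/3, 512/9, -25088/45, 10496/5, -3217408/567, …
ICs: h(0) = 0, h′(0) = -1, h′′(0) = 0.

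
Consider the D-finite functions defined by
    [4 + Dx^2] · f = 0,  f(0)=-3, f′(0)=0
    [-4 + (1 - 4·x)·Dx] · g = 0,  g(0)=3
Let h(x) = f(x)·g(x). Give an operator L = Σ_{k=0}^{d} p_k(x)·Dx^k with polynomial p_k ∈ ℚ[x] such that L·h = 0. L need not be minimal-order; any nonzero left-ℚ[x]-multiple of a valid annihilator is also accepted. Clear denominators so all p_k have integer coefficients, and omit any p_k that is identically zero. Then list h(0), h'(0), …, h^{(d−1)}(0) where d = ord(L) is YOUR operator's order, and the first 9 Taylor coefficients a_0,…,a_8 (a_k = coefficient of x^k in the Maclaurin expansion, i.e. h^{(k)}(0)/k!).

L = (-4 + 16·x) + 8·Dx + (-1 + 4·x)·Dx^2  (order 2).
h: a_k = -9, -36, -126, -504, -2022, -8088, -161756/5, -647024/5, -18116674/35, …
ICs: h(0) = -9, h′(0) = -36.

f: a_k = -3, 0, 6, 0, -2, 0, 4/15, 0, -2/105, …
g: a_k = 3, 12, 48, 192, 768, 3072, 12288, 49152, 196608, …
Product ⇒ symmetric product L₀, ord ≤ 2.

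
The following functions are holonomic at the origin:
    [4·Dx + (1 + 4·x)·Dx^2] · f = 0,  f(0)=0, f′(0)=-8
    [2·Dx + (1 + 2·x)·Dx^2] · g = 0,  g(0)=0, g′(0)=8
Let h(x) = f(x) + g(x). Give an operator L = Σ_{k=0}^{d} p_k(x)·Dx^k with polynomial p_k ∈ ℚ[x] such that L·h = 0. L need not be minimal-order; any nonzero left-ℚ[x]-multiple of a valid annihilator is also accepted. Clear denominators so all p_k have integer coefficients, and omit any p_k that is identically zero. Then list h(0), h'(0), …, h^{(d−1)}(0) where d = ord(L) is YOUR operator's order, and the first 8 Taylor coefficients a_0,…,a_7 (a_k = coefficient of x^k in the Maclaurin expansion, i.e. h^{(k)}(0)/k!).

L = 16·Dx + (12 + 32·x)·Dx^2 + (1 + 6·x + 8·x^2)·Dx^3  (order 3).
h: a_k = 0, 0, 8, -32, 112, -384, 3968/3, -4608, …
ICs: h(0) = 0, h′(0) = 0, h′′(0) = 16.

f: a_k = 0, -8, 16, -128/3, 128, -2048/5, 4096/3, -32768/7, …
g: a_k = 0, 8, -8, 32/3, -16, 128/5, -128/3, 512/7, …
Sum ⇒ L₀ = lclm(L_f,L_g) in ℚ(x)⟨Dx⟩.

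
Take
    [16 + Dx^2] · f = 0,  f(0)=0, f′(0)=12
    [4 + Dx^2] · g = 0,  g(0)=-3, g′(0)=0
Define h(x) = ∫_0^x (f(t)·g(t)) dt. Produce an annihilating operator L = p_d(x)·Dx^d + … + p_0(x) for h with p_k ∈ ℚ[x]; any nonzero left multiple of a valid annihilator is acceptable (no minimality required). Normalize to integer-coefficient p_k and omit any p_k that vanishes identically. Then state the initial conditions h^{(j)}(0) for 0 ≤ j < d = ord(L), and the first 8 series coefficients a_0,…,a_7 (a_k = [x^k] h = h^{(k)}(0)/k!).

f: a_k = 0, 12, 0, -32, 0, 128/5, 0, -1024/105, …
g: a_k = -3, 0, 6, 0, -2, 0, 4/15, 0, …
Product ⇒ symmetric product L₀, ord ≤ 4.
h=∫h₀ ⇒ L = L₀·Dx.
L = 144·Dx + 40·Dx^3 + Dx^5  (order 5).
h: a_k = 0, 0, -18, 0, 42, 0, -244/5, 0, …
ICs: h(0) = 0, h′(0) = 0, h′′(0) = -36, h′′′(0) = 0, h′′′′(0) = 1008.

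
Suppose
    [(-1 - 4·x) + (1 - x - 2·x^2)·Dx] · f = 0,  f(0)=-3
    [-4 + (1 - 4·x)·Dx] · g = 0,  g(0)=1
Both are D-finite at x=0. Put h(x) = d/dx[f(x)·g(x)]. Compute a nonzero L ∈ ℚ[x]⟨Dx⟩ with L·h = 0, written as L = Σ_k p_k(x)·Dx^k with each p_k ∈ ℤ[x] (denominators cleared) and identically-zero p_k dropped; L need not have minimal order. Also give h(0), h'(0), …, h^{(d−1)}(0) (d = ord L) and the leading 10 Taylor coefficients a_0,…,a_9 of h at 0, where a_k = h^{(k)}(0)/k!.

f: a_k = -3, -3, -9, -15, -33, -63, -129, -255, -513, -1023, …
g: a_k = 1, 4, 16, 64, 256, 1024, 4096, 16384, 65536, 262144, …
L₀ := L_f ⊗_s L_g (sym. prod.), ord ≤ 1.
h=h₀': d/dx-closure on L₀ ⇒ L.
L = (46 - 108·x - 216·x^2 + 256·x^3 + 768·x^4) + (-5 + 29·x - 6·x^2 - 152·x^3 + 80·x^4 + 192·x^5)·Dx  (order 1).
h: a_k = -15, -138, -873, -4788, -24255, -117198, -548709, -2512488, -11315403, -50311170, …
ICs: h(0) = -15.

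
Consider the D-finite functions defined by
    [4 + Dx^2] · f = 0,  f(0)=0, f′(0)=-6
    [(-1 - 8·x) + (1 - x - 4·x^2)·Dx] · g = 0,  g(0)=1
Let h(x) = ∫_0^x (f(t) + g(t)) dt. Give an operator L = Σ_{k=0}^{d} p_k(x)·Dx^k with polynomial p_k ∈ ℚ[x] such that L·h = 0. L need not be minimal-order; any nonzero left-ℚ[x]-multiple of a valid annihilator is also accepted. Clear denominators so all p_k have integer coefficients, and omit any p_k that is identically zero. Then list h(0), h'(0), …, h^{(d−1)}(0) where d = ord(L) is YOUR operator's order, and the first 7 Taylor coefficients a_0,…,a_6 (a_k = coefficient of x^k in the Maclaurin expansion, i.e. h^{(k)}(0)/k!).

L = (-116 - 1008·x - 968·x^2 - 2688·x^3 - 640·x^4 - 1024·x^5)·Dx + (28 + 4·x - 8·x^2 - 200·x^3 - 480·x^4 - 384·x^5 - 512·x^6)·Dx^2 + (-29 - 252·x - 242·x^2 - 672·x^3 - 160·x^4 - 256·x^5)·Dx^3 + (7 + x - 2·x^2 - 50·x^3 - 120·x^4 - 96·x^5 - 128·x^6)·Dx^4  (order 4).
h: a_k = 0, 1, -5/2, 5/3, 13/4, 29/5, 107/10, …
ICs: h(0) = 0, h′(0) = 1, h′′(0) = -5, h′′′(0) = 10.

f: a_k = 0, -6, 0, 4, 0, -4/5, 0, …
g: a_k = 1, 1, 5, 9, 29, 65, 181, …
h₀=f+g: left-lcm gives L₀, ord ≤ 3.
Integrate: L := L₀·Dx.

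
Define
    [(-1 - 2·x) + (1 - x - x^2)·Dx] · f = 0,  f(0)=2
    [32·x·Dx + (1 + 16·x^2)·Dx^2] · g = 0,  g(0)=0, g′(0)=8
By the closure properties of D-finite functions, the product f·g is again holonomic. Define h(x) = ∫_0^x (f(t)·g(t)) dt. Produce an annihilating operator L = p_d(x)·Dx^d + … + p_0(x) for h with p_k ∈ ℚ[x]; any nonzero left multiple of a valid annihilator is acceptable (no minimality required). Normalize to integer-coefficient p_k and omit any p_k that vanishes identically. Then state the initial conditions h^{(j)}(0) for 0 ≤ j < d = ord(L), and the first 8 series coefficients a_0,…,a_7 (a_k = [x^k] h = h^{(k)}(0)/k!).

f: a_k = 2, 2, 4, 6, 10, 16, 26, 42, …
g: a_k = 0, 8, 0, -128/3, 0, 2048/5, 0, -32768/7, …
L₀ := L_f ⊗_s L_g (sym. prod.), ord ≤ 2.
h=∫₀ˣh₀: take L = L₀·Dx.
L = (2 + 32·x + 96·x^2)·Dx + (2 - 28·x + 64·x^2 + 96·x^3)·Dx^2 + (-1 + x - 15·x^2 + 16·x^3 + 16·x^4)·Dx^3  (order 3).
h: a_k = 0, 0, 8, 16/3, -40/3, -112/15, 5464/45, 3456/35, …
ICs: h(0) = 0, h′(0) = 0, h′′(0) = 16.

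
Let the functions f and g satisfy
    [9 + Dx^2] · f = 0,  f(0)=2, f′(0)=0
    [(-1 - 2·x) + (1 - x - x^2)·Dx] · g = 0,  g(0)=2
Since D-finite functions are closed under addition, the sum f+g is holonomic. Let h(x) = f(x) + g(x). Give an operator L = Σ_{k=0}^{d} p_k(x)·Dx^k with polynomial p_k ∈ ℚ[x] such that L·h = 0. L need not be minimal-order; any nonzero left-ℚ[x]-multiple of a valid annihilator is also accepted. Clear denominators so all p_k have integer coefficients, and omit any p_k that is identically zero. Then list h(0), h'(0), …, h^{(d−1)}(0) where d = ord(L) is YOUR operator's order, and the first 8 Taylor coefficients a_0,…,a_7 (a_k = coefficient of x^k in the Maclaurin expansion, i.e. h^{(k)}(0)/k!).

L = (-243 - 432·x + 81·x^2 - 216·x^3 - 405·x^4 - 162·x^5) + (117 - 225·x - 36·x^2 + 297·x^3 - 54·x^4 - 243·x^5 - 81·x^6)·Dx + (-27 - 48·x + 9·x^2 - 24·x^3 - 45·x^4 - 18·x^5)·Dx^2 + (13 - 25·x - 4·x^2 + 33·x^3 - 6·x^4 - 27·x^5 - 9·x^6)·Dx^3  (order 3).
h: a_k = 4, 2, -5, 6, 67/4, 16, 959/40, 42, …
ICs: h(0) = 4, h′(0) = 2, h′′(0) = -10.

f: a_k = 2, 0, -9, 0, 27/4, 0, -81/40, 0, …
g: a_k = 2, 2, 4, 6, 10, 16, 26, 42, …
f+g: L₀ = lclm(L_f,L_g), ord ≤ 2+1.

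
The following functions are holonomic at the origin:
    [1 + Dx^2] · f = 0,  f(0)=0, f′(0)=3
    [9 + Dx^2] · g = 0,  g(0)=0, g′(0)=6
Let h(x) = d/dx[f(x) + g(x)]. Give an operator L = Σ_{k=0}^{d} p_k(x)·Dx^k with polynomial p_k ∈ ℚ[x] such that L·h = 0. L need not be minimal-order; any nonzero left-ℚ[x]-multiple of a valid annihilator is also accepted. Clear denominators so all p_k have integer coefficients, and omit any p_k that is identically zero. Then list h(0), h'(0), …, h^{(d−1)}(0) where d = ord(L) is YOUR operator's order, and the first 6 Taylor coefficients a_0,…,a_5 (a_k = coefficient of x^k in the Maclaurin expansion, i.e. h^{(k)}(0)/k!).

L = 9 + 10·Dx^2 + Dx^4  (order 4).
h: a_k = 9, 0, -57/2, 0, 163/8, 0, …
ICs: h(0) = 9, h′(0) = 0, h′′(0) = -57, h′′′(0) = 0.

f: a_k = 0, 3, 0, -1/2, 0, 1/40, …
g: a_k = 0, 6, 0, -9, 0, 81/20, …
Weyl lclm of L_f,L_g ⇒ L₀ (ord ≤ 4).
h=h₀': d/dx-closure on L₀ ⇒ L.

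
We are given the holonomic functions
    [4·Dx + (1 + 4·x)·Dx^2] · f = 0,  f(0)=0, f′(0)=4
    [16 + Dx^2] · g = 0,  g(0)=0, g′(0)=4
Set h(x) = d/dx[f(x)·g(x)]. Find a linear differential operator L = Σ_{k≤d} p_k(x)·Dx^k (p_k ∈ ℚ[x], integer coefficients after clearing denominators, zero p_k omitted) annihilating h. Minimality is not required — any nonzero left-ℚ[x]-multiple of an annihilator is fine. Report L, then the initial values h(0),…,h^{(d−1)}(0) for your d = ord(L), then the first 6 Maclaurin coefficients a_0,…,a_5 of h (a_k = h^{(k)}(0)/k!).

f: a_k = 0, 4, -8, 64/3, -64, 1024/5, …
g: a_k = 0, 4, 0, -32/3, 0, 128/15, …
Product ⇒ symmetric product L₀, ord ≤ 4.
h=h₀': d/dx-closure on L₀ ⇒ L.
L = (-6400 - 45056·x - 172032·x^2 + 196608·x^3 + 2818048·x^4 + 6291456·x^5 + 4194304·x^6) + (-1536 - 8192·x + 20480·x^2 + 245760·x^3 + 655360·x^4 + 524288·x^5)·Dx + (-448 - 2816·x - 3584·x^2 + 73728·x^3 + 401408·x^4 + 786432·x^5 + 524288·x^6)·Dx^2 + (-96 - 512·x + 1280·x^2 + 15360·x^3 + 40960·x^4 + 32768·x^5)·Dx^3 + (-3 + 448·x^2 + 3840·x^3 + 14080·x^4 + 24576·x^5 + 16384·x^6)·Dx^4  (order 4).
h: a_k = 0, 32, -96, 512/3, -2560/3, 11264/3, …
ICs: h(0) = 0, h′(0) = 32, h′′(0) = -192, h′′′(0) = 1024.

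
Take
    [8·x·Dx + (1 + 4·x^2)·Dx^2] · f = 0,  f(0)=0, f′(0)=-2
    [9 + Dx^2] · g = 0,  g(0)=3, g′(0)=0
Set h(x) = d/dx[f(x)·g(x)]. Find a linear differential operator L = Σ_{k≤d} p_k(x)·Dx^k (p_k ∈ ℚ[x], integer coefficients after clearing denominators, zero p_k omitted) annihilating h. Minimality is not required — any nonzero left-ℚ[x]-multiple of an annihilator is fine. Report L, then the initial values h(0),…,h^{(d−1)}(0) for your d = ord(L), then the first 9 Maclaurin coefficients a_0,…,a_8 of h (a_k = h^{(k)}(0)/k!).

f: a_k = 0, -2, 0, 8/3, 0, -32/5, 0, 128/7, 0, …
g: a_k = 3, 0, -27/2, 0, 81/8, 0, -243/80, 0, 2187/4480, …
L₀ := L_f ⊗_s L_g (sym. prod.), ord ≤ 4.
Derive L from L₀ (diff closure).
L = (134325 + 1685016·x^2 + 9665136·x^4 + 17604864·x^6 + 22954752·x^8 + 28366848·x^10 + 26873856·x^12) + (77328·x + 1187136·x^3 + 5460480·x^5 + 10782720·x^7 + 14929920·x^9 + 11943936·x^11)·Dx + (17850 + 242160·x^2 + 1468896·x^4 + 3414528·x^6 + 5764608·x^8 + 7630848·x^10 + 5971968·x^12)·Dx^2 + (8592·x + 131904·x^3 + 606720·x^5 + 1198080·x^7 + 1658880·x^9 + 1327104·x^11)·Dx^3 + (325 + 6104·x^2 + 43888·x^4 + 162048·x^6 + 357120·x^8 + 497664·x^10 + 331776·x^12)·Dx^4  (order 4).
h: a_k = -6, 0, 105, 0, -1509/4, 0, 48813/40, 0, -9906627/2240, …
ICs: h(0) = -6, h′(0) = 0, h′′(0) = 210, h′′′(0) = 0.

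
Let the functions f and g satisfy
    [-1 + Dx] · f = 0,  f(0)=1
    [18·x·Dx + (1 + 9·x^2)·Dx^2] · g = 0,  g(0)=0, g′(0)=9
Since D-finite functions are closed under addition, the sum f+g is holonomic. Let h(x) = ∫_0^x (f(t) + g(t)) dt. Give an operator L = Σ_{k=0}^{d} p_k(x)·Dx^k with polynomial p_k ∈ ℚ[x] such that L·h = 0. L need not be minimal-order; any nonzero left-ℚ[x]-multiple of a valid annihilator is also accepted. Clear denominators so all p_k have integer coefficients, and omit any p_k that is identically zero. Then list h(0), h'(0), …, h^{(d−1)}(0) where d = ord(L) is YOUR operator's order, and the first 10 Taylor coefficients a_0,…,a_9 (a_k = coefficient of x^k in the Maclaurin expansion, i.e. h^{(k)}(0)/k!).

L = (18 - 18·x - 486·x^2 - 162·x^3)·Dx^2 + (-19 + 468·x^2 - 81·x^4)·Dx^3 + (1 + 18·x + 18·x^2 + 162·x^3 + 81·x^4)·Dx^4  (order 4).
h: a_k = 0, 1, 5, 1/6, -161/24, 1/120, 17497/720, 1/5040, -4723919/40320, 1/362880, …
ICs: h(0) = 0, h′(0) = 1, h′′(0) = 10, h′′′(0) = 1.

f: a_k = 1, 1, 1/2, 1/6, 1/24, 1/120, 1/720, 1/5040, 1/40320, 1/362880, …
g: a_k = 0, 9, 0, -27, 0, 729/5, 0, -6561/7, 0, 6561, …
Sum ⇒ L₀ = lclm(L_f,L_g) in ℚ(x)⟨Dx⟩.
Integrate: L := L₀·Dx.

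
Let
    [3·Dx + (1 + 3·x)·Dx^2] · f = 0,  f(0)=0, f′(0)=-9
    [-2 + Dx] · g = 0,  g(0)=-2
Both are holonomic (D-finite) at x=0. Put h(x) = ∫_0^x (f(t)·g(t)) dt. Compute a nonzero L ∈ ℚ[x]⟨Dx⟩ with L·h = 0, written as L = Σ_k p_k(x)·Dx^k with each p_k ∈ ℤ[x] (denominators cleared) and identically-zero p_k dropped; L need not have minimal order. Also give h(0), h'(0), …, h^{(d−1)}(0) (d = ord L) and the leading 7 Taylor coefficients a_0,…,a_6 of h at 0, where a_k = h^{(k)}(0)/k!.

f: a_k = 0, -9, 27/2, -27, 243/4, -729/5, 729/2, …
g: a_k = -2, -4, -4, -8/3, -4/3, -8/15, -8/45, …
h₀=f·g: eliminate ⇒ L₀, order ≤ 2·1.
h=∫₀ˣh₀: take L = L₀·Dx.
L = (-2 + 12·x)·Dx + (-1 - 12·x)·Dx^2 + (1 + 3·x)·Dx^3  (order 3).
h: a_k = 0, 0, 9, 3, 9, -87/10, 221/10, …
ICs: h(0) = 0, h′(0) = 0, h′′(0) = 18.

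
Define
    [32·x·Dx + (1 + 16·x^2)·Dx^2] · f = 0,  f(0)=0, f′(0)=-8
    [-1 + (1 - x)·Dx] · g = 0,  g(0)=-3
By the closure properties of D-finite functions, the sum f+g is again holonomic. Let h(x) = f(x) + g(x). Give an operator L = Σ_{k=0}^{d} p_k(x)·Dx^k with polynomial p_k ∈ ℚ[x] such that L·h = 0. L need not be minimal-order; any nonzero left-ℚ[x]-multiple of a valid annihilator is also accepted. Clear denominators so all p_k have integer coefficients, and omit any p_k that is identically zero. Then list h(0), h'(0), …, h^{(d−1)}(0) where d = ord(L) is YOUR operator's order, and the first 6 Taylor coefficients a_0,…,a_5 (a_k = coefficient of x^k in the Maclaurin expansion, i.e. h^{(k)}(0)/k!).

f: a_k = 0, -8, 0, 128/3, 0, -2048/5, …
g: a_k = -3, -3, -3, -3, -3, -3, …
Weyl lclm of L_f,L_g ⇒ L₀ (ord ≤ 3).
L = (32 - 128·x - 1536·x^2)·Dx + (-19 + 32·x + 656·x^2 - 1536·x^3)·Dx^2 + (1 + 15·x + 240·x^3 - 256·x^4)·Dx^3  (order 3).
h: a_k = -3, -11, -3, 119/3, -3, -2063/5, …
ICs: h(0) = -3, h′(0) = -11, h′′(0) = -6.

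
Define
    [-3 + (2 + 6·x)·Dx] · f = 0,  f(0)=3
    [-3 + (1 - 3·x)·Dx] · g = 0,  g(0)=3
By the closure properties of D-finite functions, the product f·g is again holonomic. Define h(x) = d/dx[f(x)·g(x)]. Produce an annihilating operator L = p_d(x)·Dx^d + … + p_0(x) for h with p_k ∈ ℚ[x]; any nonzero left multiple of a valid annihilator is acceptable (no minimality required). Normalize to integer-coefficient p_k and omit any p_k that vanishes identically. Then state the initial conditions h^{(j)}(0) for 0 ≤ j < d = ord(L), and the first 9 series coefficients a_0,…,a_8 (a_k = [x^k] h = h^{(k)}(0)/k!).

L = (11 + 54·x + 27·x^2) + (-2 - 2·x + 18·x^2 + 18·x^3)·Dx  (order 1).
h: a_k = 81/2, 891/4, 16767/16, 130491/32, 3991275/256, 28323837/512, 401080491/2048, 2724934203/4096, 148286387907/65536, …
ICs: h(0) = 81/2.

f: a_k = 3, 9/2, -27/8, 81/16, -1215/128, 5103/256, -45927/1024, 216513/2048, -8444007/32768, …
g: a_k = 3, 9, 27, 81, 243, 729, 2187, 6561, 19683, …
Product ⇒ symmetric product L₀, ord ≤ 1.
h₀' ⇒ L via d/dx closure of L₀.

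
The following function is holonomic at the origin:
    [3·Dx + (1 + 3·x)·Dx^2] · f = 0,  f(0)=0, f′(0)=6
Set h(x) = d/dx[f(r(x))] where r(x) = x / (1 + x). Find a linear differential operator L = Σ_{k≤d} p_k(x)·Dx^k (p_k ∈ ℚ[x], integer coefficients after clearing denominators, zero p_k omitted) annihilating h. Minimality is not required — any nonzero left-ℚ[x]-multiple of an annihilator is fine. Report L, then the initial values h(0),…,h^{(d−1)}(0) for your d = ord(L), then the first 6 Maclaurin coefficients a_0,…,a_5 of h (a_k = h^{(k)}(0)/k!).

L = (5 + 8·x) + (1 + 5·x + 4·x^2)·Dx  (order 1).
h: a_k = 6, -30, 126, -510, 2046, -8190, …
ICs: h(0) = 6.

f: a_k = 0, 6, -9, 18, -81/2, 486/5, …
L₀ from L_f via x↦r, Dx↦r'^{-1}Dx.
Derive L from L₀ (diff closure).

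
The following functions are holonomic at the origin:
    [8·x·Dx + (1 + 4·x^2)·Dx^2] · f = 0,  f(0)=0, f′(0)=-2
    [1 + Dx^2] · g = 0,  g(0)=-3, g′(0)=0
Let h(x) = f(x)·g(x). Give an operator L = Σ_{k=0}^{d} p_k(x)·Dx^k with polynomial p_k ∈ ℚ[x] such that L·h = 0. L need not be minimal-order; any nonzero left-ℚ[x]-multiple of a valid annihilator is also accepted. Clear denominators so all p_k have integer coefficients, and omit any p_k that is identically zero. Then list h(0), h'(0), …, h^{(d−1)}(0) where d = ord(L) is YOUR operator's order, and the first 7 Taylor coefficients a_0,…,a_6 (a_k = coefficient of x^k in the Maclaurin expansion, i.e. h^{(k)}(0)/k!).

f: a_k = 0, -2, 0, 8/3, 0, -32/5, 0, …
g: a_k = -3, 0, 3/2, 0, -1/8, 0, 1/240, …
Product ⇒ symmetric product L₀, ord ≤ 4.
L = (85 + 944·x^2 + 416·x^4 + 256·x^6 + 256·x^8) + (144·x + 704·x^3 + 768·x^5 + 1024·x^7)·Dx + (90 + 992·x^2 + 576·x^4 + 512·x^6 + 512·x^8)·Dx^2 + (144·x + 704·x^3 + 768·x^5 + 1024·x^7)·Dx^3 + (5 + 48·x^2 + 160·x^4 + 256·x^6 + 256·x^8)·Dx^4  (order 4).
h: a_k = 0, 6, 0, -11, 0, 469/20, 0, …
ICs: h(0) = 0, h′(0) = 6, h′′(0) = 0, h′′′(0) = -66.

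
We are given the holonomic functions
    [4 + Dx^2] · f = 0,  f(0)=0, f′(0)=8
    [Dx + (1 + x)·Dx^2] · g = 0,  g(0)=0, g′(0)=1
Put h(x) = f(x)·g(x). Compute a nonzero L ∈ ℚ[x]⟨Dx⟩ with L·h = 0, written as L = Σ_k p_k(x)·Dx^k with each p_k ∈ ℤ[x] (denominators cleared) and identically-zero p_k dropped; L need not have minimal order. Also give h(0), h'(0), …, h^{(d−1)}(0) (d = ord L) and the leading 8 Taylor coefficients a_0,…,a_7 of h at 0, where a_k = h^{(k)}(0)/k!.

f: a_k = 0, 8, 0, -16/3, 0, 16/15, 0, -32/315, …
g: a_k = 0, 1, -1/2, 1/3, -1/4, 1/5, -1/6, 1/7, …
Product ⇒ symmetric product L₀, ord ≤ 4.
L = (168 + 864·x + 1456·x^2 + 1024·x^3 + 256·x^4) + (112 + 368·x + 384·x^2 + 128·x^3)·Dx + (102 + 464·x + 744·x^2 + 512·x^3 + 128·x^4)·Dx^2 + (28 + 92·x + 96·x^2 + 32·x^3)·Dx^3 + (15 + 62·x + 95·x^2 + 64·x^3 + 16·x^4)·Dx^4  (order 4).
h: a_k = 0, 0, 8, -4, -8/3, 2/3, 8/9, -8/15, …
ICs: h(0) = 0, h′(0) = 0, h′′(0) = 16, h′′′(0) = -24.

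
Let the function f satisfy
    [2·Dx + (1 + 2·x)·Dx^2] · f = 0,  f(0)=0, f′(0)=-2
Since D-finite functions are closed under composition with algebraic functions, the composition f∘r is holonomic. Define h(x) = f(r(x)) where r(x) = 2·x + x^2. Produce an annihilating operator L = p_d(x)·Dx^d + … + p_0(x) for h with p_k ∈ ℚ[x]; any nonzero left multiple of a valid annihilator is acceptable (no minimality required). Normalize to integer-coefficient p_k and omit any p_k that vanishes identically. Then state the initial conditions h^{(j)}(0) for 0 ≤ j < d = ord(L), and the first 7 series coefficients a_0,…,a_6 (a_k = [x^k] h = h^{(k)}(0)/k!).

f: a_k = 0, -2, 2, -8/3, 4, -32/5, 32/3, …
Substitute x→r, Dx→(1/r')Dx; clear ⇒ L₀.
L = (3 + 4·x + 2·x^2)·Dx + (1 + 5·x + 6·x^2 + 2·x^3)·Dx^2  (order 2).
h: a_k = 0, -4, 6, -40/3, 34, -464/5, 264, …
ICs: h(0) = 0, h′(0) = -4.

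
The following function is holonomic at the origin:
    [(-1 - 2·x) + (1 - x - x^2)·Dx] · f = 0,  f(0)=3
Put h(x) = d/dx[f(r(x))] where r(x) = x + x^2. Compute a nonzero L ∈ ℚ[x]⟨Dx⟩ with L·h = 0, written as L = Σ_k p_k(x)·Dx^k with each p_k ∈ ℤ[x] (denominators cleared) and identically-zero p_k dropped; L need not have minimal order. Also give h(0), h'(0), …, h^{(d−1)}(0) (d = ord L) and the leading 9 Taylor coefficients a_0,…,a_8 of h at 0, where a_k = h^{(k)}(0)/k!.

L = (6 + 24·x + 48·x^2 + 68·x^3 + 84·x^4 + 60·x^5 + 20·x^6) + (-1 - 3·x + 12·x^3 + 25·x^4 + 24·x^5 + 14·x^6 + 4·x^7)·Dx  (order 1).
h: a_k = 3, 18, 63, 192, 555, 1548, 4179, 11064, 28836, …
ICs: h(0) = 3.

f: a_k = 3, 3, 6, 9, 15, 24, 39, 63, 102, …
Change of var in L_f (x↦r) gives L₀.
h₀' ⇒ L via d/dx closure of L₀.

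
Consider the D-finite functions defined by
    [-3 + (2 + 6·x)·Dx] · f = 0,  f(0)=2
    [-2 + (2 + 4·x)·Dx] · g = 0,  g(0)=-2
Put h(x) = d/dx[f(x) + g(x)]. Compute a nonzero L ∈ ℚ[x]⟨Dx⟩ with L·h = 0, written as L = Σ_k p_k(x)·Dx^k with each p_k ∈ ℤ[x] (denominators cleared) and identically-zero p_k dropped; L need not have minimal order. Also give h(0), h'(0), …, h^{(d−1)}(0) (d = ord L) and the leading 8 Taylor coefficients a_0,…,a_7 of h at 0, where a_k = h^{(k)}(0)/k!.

L = -9 + (-15 - 36·x)·Dx + (-2 - 10·x - 12·x^2)·Dx^2  (order 2).
h: a_k = 1, -5/2, 57/8, -325/16, 7385/128, -41895/256, 475629/1024, -2704845/2048, …
ICs: h(0) = 1, h′(0) = -5/2.

f: a_k = 2, 3, -9/4, 27/8, -405/64, 1701/128, -15309/512, 72171/1024, …
g: a_k = -2, -2, 1, -1, 5/4, -7/4, 21/8, -33/8, …
f+g: L₀ = lclm(L_f,L_g), ord ≤ 1+1.
Differentiate: ansatz ord ≤ ord L₀ ⇒ L.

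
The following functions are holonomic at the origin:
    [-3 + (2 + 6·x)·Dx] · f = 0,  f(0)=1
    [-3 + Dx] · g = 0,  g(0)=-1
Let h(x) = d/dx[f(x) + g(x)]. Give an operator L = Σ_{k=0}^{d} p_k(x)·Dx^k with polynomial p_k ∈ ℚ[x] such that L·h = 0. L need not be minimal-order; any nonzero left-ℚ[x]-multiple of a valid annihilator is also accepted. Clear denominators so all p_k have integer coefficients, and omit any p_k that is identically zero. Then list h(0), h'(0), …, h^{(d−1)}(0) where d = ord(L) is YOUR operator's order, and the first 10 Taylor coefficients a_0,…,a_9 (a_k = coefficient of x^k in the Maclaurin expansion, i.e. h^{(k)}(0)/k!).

L = (-15 - 18·x) + (-1 - 24·x - 36·x^2)·Dx + (2 + 10·x + 12·x^2)·Dx^2  (order 2).
h: a_k = -3/2, -45/4, -135/16, -837/32, 5913/256, -245187/2560, 2494881/10240, -98700039/143360, 4431983931/2293760, -25121667321/4587520, …
ICs: h(0) = -3/2, h′(0) = -45/4.

f: a_k = 1, 3/2, -9/8, 27/16, -405/128, 1701/256, -15309/1024, 72171/2048, -2814669/32768, 14073345/65536, …
g: a_k = -1, -3, -9/2, -9/2, -27/8, -81/40, -81/80, -243/560, -729/4480, -243/4480, …
Weyl lclm of L_f,L_g ⇒ L₀ (ord ≤ 2).
Differentiate: ansatz ord ≤ ord L₀ ⇒ L.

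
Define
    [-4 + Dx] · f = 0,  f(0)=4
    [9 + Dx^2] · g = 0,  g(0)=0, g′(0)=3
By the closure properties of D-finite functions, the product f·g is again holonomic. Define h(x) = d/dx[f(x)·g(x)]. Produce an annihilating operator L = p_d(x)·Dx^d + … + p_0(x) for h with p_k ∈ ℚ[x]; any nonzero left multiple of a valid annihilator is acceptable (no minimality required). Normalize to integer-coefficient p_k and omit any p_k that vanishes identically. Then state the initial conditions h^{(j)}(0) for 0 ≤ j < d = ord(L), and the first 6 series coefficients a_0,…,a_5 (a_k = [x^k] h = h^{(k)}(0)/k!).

L = 25 - 8·Dx + Dx^2  (order 2).
h: a_k = 12, 96, 234, 224, -79/2, -1716/5, …
ICs: h(0) = 12, h′(0) = 96.

f: a_k = 4, 16, 32, 128/3, 128/3, 512/15, …
g: a_k = 0, 3, 0, -9/2, 0, 81/40, …
Product ⇒ symmetric product L₀, ord ≤ 2.
Differentiate: ansatz ord ≤ ord L₀ ⇒ L.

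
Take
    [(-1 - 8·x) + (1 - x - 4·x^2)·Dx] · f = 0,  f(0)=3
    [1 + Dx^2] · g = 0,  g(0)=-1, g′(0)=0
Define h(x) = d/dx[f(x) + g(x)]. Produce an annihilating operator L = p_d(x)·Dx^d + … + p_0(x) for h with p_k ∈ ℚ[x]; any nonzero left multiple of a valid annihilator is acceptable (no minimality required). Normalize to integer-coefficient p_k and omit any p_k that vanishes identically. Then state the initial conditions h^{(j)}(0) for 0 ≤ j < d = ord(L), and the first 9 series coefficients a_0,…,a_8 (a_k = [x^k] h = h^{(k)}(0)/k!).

L = (706 + 4324·x + 19178·x^2 + 15080·x^3 + 30400·x^4 + 1152·x^5 + 1536·x^6) + (-55 - 431·x + 153·x^2 + 1009·x^3 + 3620·x^4 + 5904·x^5 + 448·x^6 + 512·x^7)·Dx + (706 + 4324·x + 19178·x^2 + 15080·x^3 + 30400·x^4 + 1152·x^5 + 1536·x^6)·Dx^2 + (-55 - 431·x + 153·x^2 + 1009·x^3 + 3620·x^4 + 5904·x^5 + 448·x^6 + 512·x^7)·Dx^3  (order 3).
h: a_k = 3, 31, 81, 2087/6, 975, 390961/120, 9261, 140918399/5040, 79083, …
ICs: h(0) = 3, h′(0) = 31, h′′(0) = 162.

f: a_k = 3, 3, 15, 27, 87, 195, 543, 1323, 3495, …
g: a_k = -1, 0, 1/2, 0, -1/24, 0, 1/720, 0, -1/40320, …
Weyl lclm of L_f,L_g ⇒ L₀ (ord ≤ 3).
Differentiate: ansatz ord ≤ ord L₀ ⇒ L.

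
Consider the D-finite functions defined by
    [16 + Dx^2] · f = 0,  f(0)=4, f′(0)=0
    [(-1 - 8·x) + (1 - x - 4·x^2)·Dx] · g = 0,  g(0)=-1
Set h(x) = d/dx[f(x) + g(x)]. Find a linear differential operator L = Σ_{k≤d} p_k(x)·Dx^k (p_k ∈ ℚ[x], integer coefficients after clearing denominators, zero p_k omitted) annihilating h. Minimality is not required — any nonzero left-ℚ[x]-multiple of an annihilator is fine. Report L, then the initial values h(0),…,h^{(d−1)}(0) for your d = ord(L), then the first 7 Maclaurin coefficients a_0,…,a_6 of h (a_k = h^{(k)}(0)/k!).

f: a_k = 4, 0, -32, 0, 128/3, 0, -1024/45, …
g: a_k = -1, -1, -5, -9, -29, -65, -181, …
f+g: L₀ = lclm(L_f,L_g), ord ≤ 2+1.
Differentiate: ansatz ord ≤ ord L₀ ⇒ L.
L = (6848 + 35072·x + 150784·x^2 + 87040·x^3 + 204800·x^4 + 147456·x^5 + 196608·x^6) + (-560 - 4048·x + 5184·x^2 + 13952·x^3 + 2560·x^4 + 18432·x^5 + 57344·x^6 + 65536·x^7)·Dx + (428 + 2192·x + 9424·x^2 + 5440·x^3 + 12800·x^4 + 9216·x^5 + 12288·x^6)·Dx^2 + (-35 - 253·x + 324·x^2 + 872·x^3 + 160·x^4 + 1152·x^5 + 3584·x^6 + 4096·x^7)·Dx^3  (order 3).
h: a_k = -1, -74, -27, 164/3, -325, -18338/15, -3087, …
ICs: h(0) = -1, h′(0) = -74, h′′(0) = -54.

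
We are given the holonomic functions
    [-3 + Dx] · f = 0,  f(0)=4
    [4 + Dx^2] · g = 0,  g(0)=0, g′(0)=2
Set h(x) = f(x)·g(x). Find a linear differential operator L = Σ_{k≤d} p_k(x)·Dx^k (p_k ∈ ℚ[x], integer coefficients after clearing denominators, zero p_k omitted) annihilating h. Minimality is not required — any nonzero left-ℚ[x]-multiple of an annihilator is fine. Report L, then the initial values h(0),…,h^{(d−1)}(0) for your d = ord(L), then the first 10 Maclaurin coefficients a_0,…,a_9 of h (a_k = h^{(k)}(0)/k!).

L = 13 - 6·Dx + Dx^2  (order 2).
h: a_k = 0, 8, 24, 92/3, 20, 61/15, -23/5, -3277/630, -17/6, -43079/45360, …
ICs: h(0) = 0, h′(0) = 8.

f: a_k = 4, 12, 18, 18, 27/2, 81/10, 81/20, 243/140, 729/1120, 243/1120, …
g: a_k = 0, 2, 0, -4/3, 0, 4/15, 0, -8/315, 0, 4/2835, …
Product ⇒ symmetric product L₀, ord ≤ 2.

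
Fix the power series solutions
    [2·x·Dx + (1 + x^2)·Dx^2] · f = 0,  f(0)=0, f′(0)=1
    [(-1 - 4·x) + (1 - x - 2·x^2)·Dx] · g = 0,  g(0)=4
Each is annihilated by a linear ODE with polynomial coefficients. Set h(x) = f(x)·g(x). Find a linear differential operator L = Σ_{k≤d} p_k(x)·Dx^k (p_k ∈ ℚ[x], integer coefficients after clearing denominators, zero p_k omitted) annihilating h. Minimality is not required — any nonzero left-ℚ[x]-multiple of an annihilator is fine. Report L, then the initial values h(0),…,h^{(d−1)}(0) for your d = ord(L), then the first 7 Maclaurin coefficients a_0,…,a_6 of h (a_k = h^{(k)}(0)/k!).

f: a_k = 0, 1, 0, -1/3, 0, 1/5, 0, …
g: a_k = 4, 4, 12, 20, 44, 84, 172, …
Sym-product of L_f,L_g gives L₀ (≤ ord 2).
L = (4 + 2·x + 12·x^2) + (2 + 6·x + 4·x^2 + 12·x^3)·Dx + (-1 + x + x^2 + x^3 + 2·x^4)·Dx^2  (order 2).
h: a_k = 0, 4, 4, 32/3, 56/3, 204/5, 1172/15, …
ICs: h(0) = 0, h′(0) = 4.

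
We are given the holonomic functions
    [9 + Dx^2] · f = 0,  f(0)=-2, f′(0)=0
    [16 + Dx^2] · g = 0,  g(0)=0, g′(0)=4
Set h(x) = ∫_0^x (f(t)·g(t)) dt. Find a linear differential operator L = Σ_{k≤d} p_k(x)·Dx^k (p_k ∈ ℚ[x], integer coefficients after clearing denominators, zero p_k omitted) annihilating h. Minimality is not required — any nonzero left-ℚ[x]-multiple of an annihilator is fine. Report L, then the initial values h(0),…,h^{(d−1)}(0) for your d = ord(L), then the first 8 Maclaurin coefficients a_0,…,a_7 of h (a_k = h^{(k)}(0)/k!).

f: a_k = -2, 0, 9, 0, -27/4, 0, 81/40, 0, …
g: a_k = 0, 4, 0, -32/3, 0, 128/15, 0, -1024/315, …
h₀=f·g: eliminate ⇒ L₀, order ≤ 2·2.
h=∫h₀ ⇒ L = L₀·Dx.
L = 49·Dx + 50·Dx^3 + Dx^5  (order 5).
h: a_k = 0, 0, -4, 0, 43/3, 0, -2101/90, 0, …
ICs: h(0) = 0, h′(0) = 0, h′′(0) = -8, h′′′(0) = 0, h′′′′(0) = 344.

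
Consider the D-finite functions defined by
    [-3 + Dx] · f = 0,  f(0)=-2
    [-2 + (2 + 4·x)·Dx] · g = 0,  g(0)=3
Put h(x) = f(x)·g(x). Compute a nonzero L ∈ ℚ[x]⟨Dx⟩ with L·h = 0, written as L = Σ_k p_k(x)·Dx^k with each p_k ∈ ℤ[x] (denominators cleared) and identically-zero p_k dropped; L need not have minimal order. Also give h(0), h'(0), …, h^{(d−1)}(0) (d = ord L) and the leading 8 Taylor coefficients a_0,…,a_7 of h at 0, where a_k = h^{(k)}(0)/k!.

f: a_k = -2, -6, -9, -9, -27/4, -81/20, -81/40, -243/280, …
g: a_k = 3, 3, -3/2, 3/2, -15/8, 21/8, -63/16, 99/16, …
f·g: L₀ = L_f ⊗_s L_g, ord ≤ 1·1.
L = (-4 - 6·x) + (1 + 2·x)·Dx  (order 1).
h: a_k = -6, -24, -42, -48, -39, -132/5, -63/5, -288/35, …
ICs: h(0) = -6.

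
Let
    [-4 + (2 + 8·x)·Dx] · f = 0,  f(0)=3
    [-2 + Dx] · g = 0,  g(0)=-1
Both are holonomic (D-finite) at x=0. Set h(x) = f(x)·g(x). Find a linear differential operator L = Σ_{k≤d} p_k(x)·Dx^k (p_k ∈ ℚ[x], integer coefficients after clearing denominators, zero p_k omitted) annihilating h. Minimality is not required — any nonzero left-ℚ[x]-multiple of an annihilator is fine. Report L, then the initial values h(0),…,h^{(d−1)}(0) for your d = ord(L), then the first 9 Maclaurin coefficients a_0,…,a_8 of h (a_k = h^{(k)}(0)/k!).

f: a_k = 3, 6, -6, 12, -30, 84, -252, 792, -2574, …
g: a_k = -1, -2, -2, -4/3, -2/3, -4/15, -4/45, -8/315, -2/315, …
Sym-product of L_f,L_g gives L₀ (≤ ord 1).
L = (-4 - 8·x) + (1 + 4·x)·Dx  (order 1).
h: a_k = -3, -12, -12, -16, 8, -224/5, 1952/15, -44416/105, 146912/105, …
ICs: h(0) = -3.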